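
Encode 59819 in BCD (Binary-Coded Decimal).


Each digit → 4-bit binary:
  5 → 0101
  9 → 1001
  8 → 1000
  1 → 0001
  9 → 1001
= 0101 1001 1000 0001 1001


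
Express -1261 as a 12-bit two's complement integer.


Original: 010011101101
Step 1 - Invert all bits: 101100010010
Step 2 - Add 1: 101100010010 + 1
= 101100010011 (represents -1261)


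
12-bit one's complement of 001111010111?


Original: 001111010111
Invert all bits:
  bit 0: 0 → 1
  bit 1: 0 → 1
  bit 2: 1 → 0
  bit 3: 1 → 0
  bit 4: 1 → 0
  bit 5: 1 → 0
  bit 6: 0 → 1
  bit 7: 1 → 0
  bit 8: 0 → 1
  bit 9: 1 → 0
  bit 10: 1 → 0
  bit 11: 1 → 0
= 110000101000


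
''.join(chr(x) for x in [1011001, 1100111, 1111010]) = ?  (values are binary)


Codes (binary): 1011001 1100111 1111010
Per-code ASCII lookup:
  1011001 = 89  (range 65-90: uppercase, 89 - 65 = 24) → 'Y'
  1100111 = 103  (range 97-122: lowercase, 103 - 97 = 6) → 'g'
  1111010 = 122  (range 97-122: lowercase, 122 - 97 = 25) → 'z'
= 'Ygz'


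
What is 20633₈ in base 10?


Positional values:
Position 0: 3 × 8^0 = 3
Position 1: 3 × 8^1 = 24
Position 2: 6 × 8^2 = 384
Position 3: 0 × 8^3 = 0
Position 4: 2 × 8^4 = 8192
Sum = 3 + 24 + 384 + 0 + 8192
= 8603


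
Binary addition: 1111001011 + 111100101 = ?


Align and add column by column (LSB to MSB, carry propagating):
  01111001011
+ 00111100101
  -----------
  col 0: 1 + 1 + 0 (carry in) = 2 → bit 0, carry out 1
  col 1: 1 + 0 + 1 (carry in) = 2 → bit 0, carry out 1
  col 2: 0 + 1 + 1 (carry in) = 2 → bit 0, carry out 1
  col 3: 1 + 0 + 1 (carry in) = 2 → bit 0, carry out 1
  col 4: 0 + 0 + 1 (carry in) = 1 → bit 1, carry out 0
  col 5: 0 + 1 + 0 (carry in) = 1 → bit 1, carry out 0
  col 6: 1 + 1 + 0 (carry in) = 2 → bit 0, carry out 1
  col 7: 1 + 1 + 1 (carry in) = 3 → bit 1, carry out 1
  col 8: 1 + 1 + 1 (carry in) = 3 → bit 1, carry out 1
  col 9: 1 + 0 + 1 (carry in) = 2 → bit 0, carry out 1
  col 10: 0 + 0 + 1 (carry in) = 1 → bit 1, carry out 0
Reading bits MSB→LSB: 10110110000
Strip leading zeros: 10110110000
= 10110110000


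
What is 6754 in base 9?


Divide by 9 repeatedly:
6754 ÷ 9 = 750 remainder 4
750 ÷ 9 = 83 remainder 3
83 ÷ 9 = 9 remainder 2
9 ÷ 9 = 1 remainder 0
1 ÷ 9 = 0 remainder 1
Reading remainders bottom-up:
= 10234


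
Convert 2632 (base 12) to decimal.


Positional values (base 12):
  2 × 12^0 = 2 × 1 = 2
  3 × 12^1 = 3 × 12 = 36
  6 × 12^2 = 6 × 144 = 864
  2 × 12^3 = 2 × 1728 = 3456
Sum = 2 + 36 + 864 + 3456
= 4358


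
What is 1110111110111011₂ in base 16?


Group into 4-bit nibbles: 1110111110111011
  1110 = E
  1111 = F
  1011 = B
  1011 = B
= 0xEFBB


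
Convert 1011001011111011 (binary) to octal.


Group into 3-bit groups: 001011001011111011
  001 = 1
  011 = 3
  001 = 1
  011 = 3
  111 = 7
  011 = 3
= 0o131373


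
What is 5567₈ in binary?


Each octal digit → 3 binary bits:
  5 = 101
  5 = 101
  6 = 110
  7 = 111
Concatenate: 101 101 110 111
= 101101110111


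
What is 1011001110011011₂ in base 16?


Group into 4-bit nibbles: 1011001110011011
  1011 = B
  0011 = 3
  1001 = 9
  1011 = B
= 0xB39B


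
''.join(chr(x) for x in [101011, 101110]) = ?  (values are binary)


Codes (binary): 101011 101110
Per-code ASCII lookup:
  101011 = 43  (special character) → '+'
  101110 = 46  (special character) → '.'
= '+.'


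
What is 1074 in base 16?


Divide by 16 repeatedly:
1074 ÷ 16 = 67 remainder 2 (2)
67 ÷ 16 = 4 remainder 3 (3)
4 ÷ 16 = 0 remainder 4 (4)
Reading remainders bottom-up:
= 0x432


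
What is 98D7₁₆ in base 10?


Positional values:
Position 0: 7 × 16^0 = 7 × 1 = 7
Position 1: D × 16^1 = 13 × 16 = 208
Position 2: 8 × 16^2 = 8 × 256 = 2048
Position 3: 9 × 16^3 = 9 × 4096 = 36864
Sum = 7 + 208 + 2048 + 36864
= 39127


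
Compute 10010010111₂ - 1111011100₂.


Align and subtract column by column (LSB to MSB, borrowing when needed):
  10010010111
- 01111011100
  -----------
  col 0: (1 - 0 borrow-in) - 0 → 1 - 0 = 1, borrow out 0
  col 1: (1 - 0 borrow-in) - 0 → 1 - 0 = 1, borrow out 0
  col 2: (1 - 0 borrow-in) - 1 → 1 - 1 = 0, borrow out 0
  col 3: (0 - 0 borrow-in) - 1 → borrow from next column: (0+2) - 1 = 1, borrow out 1
  col 4: (1 - 1 borrow-in) - 1 → borrow from next column: (0+2) - 1 = 1, borrow out 1
  col 5: (0 - 1 borrow-in) - 0 → borrow from next column: (-1+2) - 0 = 1, borrow out 1
  col 6: (0 - 1 borrow-in) - 1 → borrow from next column: (-1+2) - 1 = 0, borrow out 1
  col 7: (1 - 1 borrow-in) - 1 → borrow from next column: (0+2) - 1 = 1, borrow out 1
  col 8: (0 - 1 borrow-in) - 1 → borrow from next column: (-1+2) - 1 = 0, borrow out 1
  col 9: (0 - 1 borrow-in) - 1 → borrow from next column: (-1+2) - 1 = 0, borrow out 1
  col 10: (1 - 1 borrow-in) - 0 → 0 - 0 = 0, borrow out 0
Reading bits MSB→LSB: 00010111011
Strip leading zeros: 10111011
= 10111011


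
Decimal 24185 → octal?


Divide by 8 repeatedly:
24185 ÷ 8 = 3023 remainder 1
3023 ÷ 8 = 377 remainder 7
377 ÷ 8 = 47 remainder 1
47 ÷ 8 = 5 remainder 7
5 ÷ 8 = 0 remainder 5
Reading remainders bottom-up:
= 0o57171


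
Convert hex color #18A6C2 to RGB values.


Hex: #18A6C2
R = 18₁₆ = 24
G = A6₁₆ = 166
B = C2₁₆ = 194
= RGB(24, 166, 194)


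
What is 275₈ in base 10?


Positional values:
Position 0: 5 × 8^0 = 5
Position 1: 7 × 8^1 = 56
Position 2: 2 × 8^2 = 128
Sum = 5 + 56 + 128
= 189


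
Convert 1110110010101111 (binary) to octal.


Group into 3-bit groups: 001110110010101111
  001 = 1
  110 = 6
  110 = 6
  010 = 2
  101 = 5
  111 = 7
= 0o166257


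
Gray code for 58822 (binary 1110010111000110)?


Binary: 1110010111000110
Gray code: G = B XOR (B >> 1)
B >> 1 = 0111001011100011
1110010111000110 XOR 0111001011100011:
  1 XOR 0 = 1
  1 XOR 1 = 0
  1 XOR 1 = 0
  0 XOR 1 = 1
  0 XOR 0 = 0
  1 XOR 0 = 1
  0 XOR 1 = 1
  1 XOR 0 = 1
  1 XOR 1 = 0
  1 XOR 1 = 0
  0 XOR 1 = 1
  0 XOR 0 = 0
  0 XOR 0 = 0
  1 XOR 0 = 1
  1 XOR 1 = 0
  0 XOR 1 = 1
= 1001011100100101


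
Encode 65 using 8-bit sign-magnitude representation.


Sign bit: 0 (positive)
Magnitude: 65 = 1000001
= 01000001


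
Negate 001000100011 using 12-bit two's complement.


Original: 001000100011
Step 1 - Invert all bits: 110111011100
Step 2 - Add 1: 110111011100 + 1
= 110111011101 (represents -547)


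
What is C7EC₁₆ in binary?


Each hex digit → 4 binary bits:
  C = 1100
  7 = 0111
  E = 1110
  C = 1100
Concatenate: 1100 0111 1110 1100
= 1100011111101100


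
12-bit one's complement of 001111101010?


Original: 001111101010
Invert all bits:
  bit 0: 0 → 1
  bit 1: 0 → 1
  bit 2: 1 → 0
  bit 3: 1 → 0
  bit 4: 1 → 0
  bit 5: 1 → 0
  bit 6: 1 → 0
  bit 7: 0 → 1
  bit 8: 1 → 0
  bit 9: 0 → 1
  bit 10: 1 → 0
  bit 11: 0 → 1
= 110000010101


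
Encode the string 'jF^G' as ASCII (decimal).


String: 'jF^G'  (4 characters)
Per-character ASCII lookup:
  'j': lowercase starts at 97: 'j' = 97 + 9 = 106
  'F': uppercase starts at 65: 'F' = 65 + 5 = 70
  '^': special character: '^' = 94
  'G': uppercase starts at 65: 'G' = 65 + 6 = 71
= 106 70 94 71


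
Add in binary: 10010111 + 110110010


Align and add column by column (LSB to MSB, carry propagating):
  0010010111
+ 0110110010
  ----------
  col 0: 1 + 0 + 0 (carry in) = 1 → bit 1, carry out 0
  col 1: 1 + 1 + 0 (carry in) = 2 → bit 0, carry out 1
  col 2: 1 + 0 + 1 (carry in) = 2 → bit 0, carry out 1
  col 3: 0 + 0 + 1 (carry in) = 1 → bit 1, carry out 0
  col 4: 1 + 1 + 0 (carry in) = 2 → bit 0, carry out 1
  col 5: 0 + 1 + 1 (carry in) = 2 → bit 0, carry out 1
  col 6: 0 + 0 + 1 (carry in) = 1 → bit 1, carry out 0
  col 7: 1 + 1 + 0 (carry in) = 2 → bit 0, carry out 1
  col 8: 0 + 1 + 1 (carry in) = 2 → bit 0, carry out 1
  col 9: 0 + 0 + 1 (carry in) = 1 → bit 1, carry out 0
Reading bits MSB→LSB: 1001001001
Strip leading zeros: 1001001001
= 1001001001


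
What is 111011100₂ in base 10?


Positional values:
Bit 2: 1 × 2^2 = 4
Bit 3: 1 × 2^3 = 8
Bit 4: 1 × 2^4 = 16
Bit 6: 1 × 2^6 = 64
Bit 7: 1 × 2^7 = 128
Bit 8: 1 × 2^8 = 256
Sum = 4 + 8 + 16 + 64 + 128 + 256
= 476


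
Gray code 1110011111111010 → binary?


Gray code: 1110011111111010
MSB stays the same: 1
Each subsequent bit = prev_binary XOR current_gray:
  B[1] = 1 XOR 1 = 0
  B[2] = 0 XOR 1 = 1
  B[3] = 1 XOR 0 = 1
  B[4] = 1 XOR 0 = 1
  B[5] = 1 XOR 1 = 0
  B[6] = 0 XOR 1 = 1
  B[7] = 1 XOR 1 = 0
  B[8] = 0 XOR 1 = 1
  B[9] = 1 XOR 1 = 0
  B[10] = 0 XOR 1 = 1
  B[11] = 1 XOR 1 = 0
  B[12] = 0 XOR 1 = 1
  B[13] = 1 XOR 0 = 1
  B[14] = 1 XOR 1 = 0
  B[15] = 0 XOR 0 = 0
= 1011101010101100 (47788 decimal)


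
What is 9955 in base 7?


Divide by 7 repeatedly:
9955 ÷ 7 = 1422 remainder 1
1422 ÷ 7 = 203 remainder 1
203 ÷ 7 = 29 remainder 0
29 ÷ 7 = 4 remainder 1
4 ÷ 7 = 0 remainder 4
Reading remainders bottom-up:
= 41011


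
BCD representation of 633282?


Each digit → 4-bit binary:
  6 → 0110
  3 → 0011
  3 → 0011
  2 → 0010
  8 → 1000
  2 → 0010
= 0110 0011 0011 0010 1000 0010


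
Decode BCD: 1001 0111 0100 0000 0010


Each 4-bit group → digit:
  1001 → 9
  0111 → 7
  0100 → 4
  0000 → 0
  0010 → 2
= 97402


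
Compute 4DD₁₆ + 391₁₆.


Align and add column by column (LSB to MSB, each column mod 16 with carry):
  04DD
+ 0391
  ----
  col 0: D(13) + 1(1) + 0 (carry in) = 14 → E(14), carry out 0
  col 1: D(13) + 9(9) + 0 (carry in) = 22 → 6(6), carry out 1
  col 2: 4(4) + 3(3) + 1 (carry in) = 8 → 8(8), carry out 0
  col 3: 0(0) + 0(0) + 0 (carry in) = 0 → 0(0), carry out 0
Reading digits MSB→LSB: 086E
Strip leading zeros: 86E
= 0x86E


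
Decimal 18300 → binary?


Divide by 2 repeatedly:
18300 ÷ 2 = 9150 remainder 0
9150 ÷ 2 = 4575 remainder 0
4575 ÷ 2 = 2287 remainder 1
2287 ÷ 2 = 1143 remainder 1
1143 ÷ 2 = 571 remainder 1
571 ÷ 2 = 285 remainder 1
285 ÷ 2 = 142 remainder 1
142 ÷ 2 = 71 remainder 0
71 ÷ 2 = 35 remainder 1
35 ÷ 2 = 17 remainder 1
17 ÷ 2 = 8 remainder 1
8 ÷ 2 = 4 remainder 0
4 ÷ 2 = 2 remainder 0
2 ÷ 2 = 1 remainder 0
1 ÷ 2 = 0 remainder 1
Reading remainders bottom-up:
= 100011101111100


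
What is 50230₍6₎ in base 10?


Positional values (base 6):
  0 × 6^0 = 0 × 1 = 0
  3 × 6^1 = 3 × 6 = 18
  2 × 6^2 = 2 × 36 = 72
  0 × 6^3 = 0 × 216 = 0
  5 × 6^4 = 5 × 1296 = 6480
Sum = 0 + 18 + 72 + 0 + 6480
= 6570


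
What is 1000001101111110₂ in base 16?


Group into 4-bit nibbles: 1000001101111110
  1000 = 8
  0011 = 3
  0111 = 7
  1110 = E
= 0x837E


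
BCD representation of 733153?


Each digit → 4-bit binary:
  7 → 0111
  3 → 0011
  3 → 0011
  1 → 0001
  5 → 0101
  3 → 0011
= 0111 0011 0011 0001 0101 0011


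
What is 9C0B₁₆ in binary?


Each hex digit → 4 binary bits:
  9 = 1001
  C = 1100
  0 = 0000
  B = 1011
Concatenate: 1001 1100 0000 1011
= 1001110000001011


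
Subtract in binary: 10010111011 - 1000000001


Align and subtract column by column (LSB to MSB, borrowing when needed):
  10010111011
- 01000000001
  -----------
  col 0: (1 - 0 borrow-in) - 1 → 1 - 1 = 0, borrow out 0
  col 1: (1 - 0 borrow-in) - 0 → 1 - 0 = 1, borrow out 0
  col 2: (0 - 0 borrow-in) - 0 → 0 - 0 = 0, borrow out 0
  col 3: (1 - 0 borrow-in) - 0 → 1 - 0 = 1, borrow out 0
  col 4: (1 - 0 borrow-in) - 0 → 1 - 0 = 1, borrow out 0
  col 5: (1 - 0 borrow-in) - 0 → 1 - 0 = 1, borrow out 0
  col 6: (0 - 0 borrow-in) - 0 → 0 - 0 = 0, borrow out 0
  col 7: (1 - 0 borrow-in) - 0 → 1 - 0 = 1, borrow out 0
  col 8: (0 - 0 borrow-in) - 0 → 0 - 0 = 0, borrow out 0
  col 9: (0 - 0 borrow-in) - 1 → borrow from next column: (0+2) - 1 = 1, borrow out 1
  col 10: (1 - 1 borrow-in) - 0 → 0 - 0 = 0, borrow out 0
Reading bits MSB→LSB: 01010111010
Strip leading zeros: 1010111010
= 1010111010


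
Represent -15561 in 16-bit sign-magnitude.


Sign bit: 1 (negative)
Magnitude: 15561 = 011110011001001
= 1011110011001001


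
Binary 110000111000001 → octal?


Group into 3-bit groups: 110000111000001
  110 = 6
  000 = 0
  111 = 7
  000 = 0
  001 = 1
= 0o60701


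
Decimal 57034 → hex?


Divide by 16 repeatedly:
57034 ÷ 16 = 3564 remainder 10 (A)
3564 ÷ 16 = 222 remainder 12 (C)
222 ÷ 16 = 13 remainder 14 (E)
13 ÷ 16 = 0 remainder 13 (D)
Reading remainders bottom-up:
= 0xDECA


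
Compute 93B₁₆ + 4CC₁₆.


Align and add column by column (LSB to MSB, each column mod 16 with carry):
  093B
+ 04CC
  ----
  col 0: B(11) + C(12) + 0 (carry in) = 23 → 7(7), carry out 1
  col 1: 3(3) + C(12) + 1 (carry in) = 16 → 0(0), carry out 1
  col 2: 9(9) + 4(4) + 1 (carry in) = 14 → E(14), carry out 0
  col 3: 0(0) + 0(0) + 0 (carry in) = 0 → 0(0), carry out 0
Reading digits MSB→LSB: 0E07
Strip leading zeros: E07
= 0xE07


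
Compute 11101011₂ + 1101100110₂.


Align and add column by column (LSB to MSB, carry propagating):
  00011101011
+ 01101100110
  -----------
  col 0: 1 + 0 + 0 (carry in) = 1 → bit 1, carry out 0
  col 1: 1 + 1 + 0 (carry in) = 2 → bit 0, carry out 1
  col 2: 0 + 1 + 1 (carry in) = 2 → bit 0, carry out 1
  col 3: 1 + 0 + 1 (carry in) = 2 → bit 0, carry out 1
  col 4: 0 + 0 + 1 (carry in) = 1 → bit 1, carry out 0
  col 5: 1 + 1 + 0 (carry in) = 2 → bit 0, carry out 1
  col 6: 1 + 1 + 1 (carry in) = 3 → bit 1, carry out 1
  col 7: 1 + 0 + 1 (carry in) = 2 → bit 0, carry out 1
  col 8: 0 + 1 + 1 (carry in) = 2 → bit 0, carry out 1
  col 9: 0 + 1 + 1 (carry in) = 2 → bit 0, carry out 1
  col 10: 0 + 0 + 1 (carry in) = 1 → bit 1, carry out 0
Reading bits MSB→LSB: 10001010001
Strip leading zeros: 10001010001
= 10001010001


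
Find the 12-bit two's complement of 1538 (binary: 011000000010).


Original: 011000000010
Step 1 - Invert all bits: 100111111101
Step 2 - Add 1: 100111111101 + 1
= 100111111110 (represents -1538)


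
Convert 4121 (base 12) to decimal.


Positional values (base 12):
  1 × 12^0 = 1 × 1 = 1
  2 × 12^1 = 2 × 12 = 24
  1 × 12^2 = 1 × 144 = 144
  4 × 12^3 = 4 × 1728 = 6912
Sum = 1 + 24 + 144 + 6912
= 7081


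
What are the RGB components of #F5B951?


Hex: #F5B951
R = F5₁₆ = 245
G = B9₁₆ = 185
B = 51₁₆ = 81
= RGB(245, 185, 81)


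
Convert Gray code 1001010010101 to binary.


Gray code: 1001010010101
MSB stays the same: 1
Each subsequent bit = prev_binary XOR current_gray:
  B[1] = 1 XOR 0 = 1
  B[2] = 1 XOR 0 = 1
  B[3] = 1 XOR 1 = 0
  B[4] = 0 XOR 0 = 0
  B[5] = 0 XOR 1 = 1
  B[6] = 1 XOR 0 = 1
  B[7] = 1 XOR 0 = 1
  B[8] = 1 XOR 1 = 0
  B[9] = 0 XOR 0 = 0
  B[10] = 0 XOR 1 = 1
  B[11] = 1 XOR 0 = 1
  B[12] = 1 XOR 1 = 0
= 1110011100110 (7398 decimal)


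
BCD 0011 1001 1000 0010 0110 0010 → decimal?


Each 4-bit group → digit:
  0011 → 3
  1001 → 9
  1000 → 8
  0010 → 2
  0110 → 6
  0010 → 2
= 398262


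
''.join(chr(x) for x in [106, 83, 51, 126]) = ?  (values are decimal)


Codes (decimal): 106 83 51 126
Per-code ASCII lookup:
  106  (range 97-122: lowercase, 106 - 97 = 9) → 'j'
  83  (range 65-90: uppercase, 83 - 65 = 18) → 'S'
  51  (range 48-57: digits, 51 - 48 = 3) → '3'
  126  (special character) → '~'
= 'jS3~'


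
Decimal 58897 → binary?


Divide by 2 repeatedly:
58897 ÷ 2 = 29448 remainder 1
29448 ÷ 2 = 14724 remainder 0
14724 ÷ 2 = 7362 remainder 0
7362 ÷ 2 = 3681 remainder 0
3681 ÷ 2 = 1840 remainder 1
1840 ÷ 2 = 920 remainder 0
920 ÷ 2 = 460 remainder 0
460 ÷ 2 = 230 remainder 0
230 ÷ 2 = 115 remainder 0
115 ÷ 2 = 57 remainder 1
57 ÷ 2 = 28 remainder 1
28 ÷ 2 = 14 remainder 0
14 ÷ 2 = 7 remainder 0
7 ÷ 2 = 3 remainder 1
3 ÷ 2 = 1 remainder 1
1 ÷ 2 = 0 remainder 1
Reading remainders bottom-up:
= 1110011000010001


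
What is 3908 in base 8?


Divide by 8 repeatedly:
3908 ÷ 8 = 488 remainder 4
488 ÷ 8 = 61 remainder 0
61 ÷ 8 = 7 remainder 5
7 ÷ 8 = 0 remainder 7
Reading remainders bottom-up:
= 0o7504


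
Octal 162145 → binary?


Each octal digit → 3 binary bits:
  1 = 001
  6 = 110
  2 = 010
  1 = 001
  4 = 100
  5 = 101
Concatenate: 001 110 010 001 100 101
= 001110010001100101


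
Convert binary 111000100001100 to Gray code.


Binary: 111000100001100
Gray code: G = B XOR (B >> 1)
B >> 1 = 011100010000110
111000100001100 XOR 011100010000110:
  1 XOR 0 = 1
  1 XOR 1 = 0
  1 XOR 1 = 0
  0 XOR 1 = 1
  0 XOR 0 = 0
  0 XOR 0 = 0
  1 XOR 0 = 1
  0 XOR 1 = 1
  0 XOR 0 = 0
  0 XOR 0 = 0
  0 XOR 0 = 0
  1 XOR 0 = 1
  1 XOR 1 = 0
  0 XOR 1 = 1
  0 XOR 0 = 0
= 100100110001010


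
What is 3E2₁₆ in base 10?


Positional values:
Position 0: 2 × 16^0 = 2 × 1 = 2
Position 1: E × 16^1 = 14 × 16 = 224
Position 2: 3 × 16^2 = 3 × 256 = 768
Sum = 2 + 224 + 768
= 994


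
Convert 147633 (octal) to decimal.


Positional values:
Position 0: 3 × 8^0 = 3
Position 1: 3 × 8^1 = 24
Position 2: 6 × 8^2 = 384
Position 3: 7 × 8^3 = 3584
Position 4: 4 × 8^4 = 16384
Position 5: 1 × 8^5 = 32768
Sum = 3 + 24 + 384 + 3584 + 16384 + 32768
= 53147


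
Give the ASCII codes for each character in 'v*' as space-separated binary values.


String: 'v*'  (2 characters)
Per-character ASCII lookup:
  'v': lowercase starts at 97: 'v' = 97 + 21 = 118 → 1110110
  '*': special character: '*' = 42 → 101010
= 1110110 101010


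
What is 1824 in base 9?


Divide by 9 repeatedly:
1824 ÷ 9 = 202 remainder 6
202 ÷ 9 = 22 remainder 4
22 ÷ 9 = 2 remainder 4
2 ÷ 9 = 0 remainder 2
Reading remainders bottom-up:
= 2446


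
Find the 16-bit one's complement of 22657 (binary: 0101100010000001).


Original: 0101100010000001
Invert all bits:
  bit 0: 0 → 1
  bit 1: 1 → 0
  bit 2: 0 → 1
  bit 3: 1 → 0
  bit 4: 1 → 0
  bit 5: 0 → 1
  bit 6: 0 → 1
  bit 7: 0 → 1
  bit 8: 1 → 0
  bit 9: 0 → 1
  bit 10: 0 → 1
  bit 11: 0 → 1
  bit 12: 0 → 1
  bit 13: 0 → 1
  bit 14: 0 → 1
  bit 15: 1 → 0
= 1010011101111110


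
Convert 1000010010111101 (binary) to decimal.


Positional values:
Bit 0: 1 × 2^0 = 1
Bit 2: 1 × 2^2 = 4
Bit 3: 1 × 2^3 = 8
Bit 4: 1 × 2^4 = 16
Bit 5: 1 × 2^5 = 32
Bit 7: 1 × 2^7 = 128
Bit 10: 1 × 2^10 = 1024
Bit 15: 1 × 2^15 = 32768
Sum = 1 + 4 + 8 + 16 + 32 + 128 + 1024 + 32768
= 33981


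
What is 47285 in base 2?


Divide by 2 repeatedly:
47285 ÷ 2 = 23642 remainder 1
23642 ÷ 2 = 11821 remainder 0
11821 ÷ 2 = 5910 remainder 1
5910 ÷ 2 = 2955 remainder 0
2955 ÷ 2 = 1477 remainder 1
1477 ÷ 2 = 738 remainder 1
738 ÷ 2 = 369 remainder 0
369 ÷ 2 = 184 remainder 1
184 ÷ 2 = 92 remainder 0
92 ÷ 2 = 46 remainder 0
46 ÷ 2 = 23 remainder 0
23 ÷ 2 = 11 remainder 1
11 ÷ 2 = 5 remainder 1
5 ÷ 2 = 2 remainder 1
2 ÷ 2 = 1 remainder 0
1 ÷ 2 = 0 remainder 1
Reading remainders bottom-up:
= 1011100010110101


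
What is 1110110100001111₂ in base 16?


Group into 4-bit nibbles: 1110110100001111
  1110 = E
  1101 = D
  0000 = 0
  1111 = F
= 0xED0F


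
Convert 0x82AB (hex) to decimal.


Positional values:
Position 0: B × 16^0 = 11 × 1 = 11
Position 1: A × 16^1 = 10 × 16 = 160
Position 2: 2 × 16^2 = 2 × 256 = 512
Position 3: 8 × 16^3 = 8 × 4096 = 32768
Sum = 11 + 160 + 512 + 32768
= 33451


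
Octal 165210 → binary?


Each octal digit → 3 binary bits:
  1 = 001
  6 = 110
  5 = 101
  2 = 010
  1 = 001
  0 = 000
Concatenate: 001 110 101 010 001 000
= 001110101010001000


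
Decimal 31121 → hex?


Divide by 16 repeatedly:
31121 ÷ 16 = 1945 remainder 1 (1)
1945 ÷ 16 = 121 remainder 9 (9)
121 ÷ 16 = 7 remainder 9 (9)
7 ÷ 16 = 0 remainder 7 (7)
Reading remainders bottom-up:
= 0x7991


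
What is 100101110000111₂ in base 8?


Group into 3-bit groups: 100101110000111
  100 = 4
  101 = 5
  110 = 6
  000 = 0
  111 = 7
= 0o45607


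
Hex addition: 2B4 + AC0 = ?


Align and add column by column (LSB to MSB, each column mod 16 with carry):
  02B4
+ 0AC0
  ----
  col 0: 4(4) + 0(0) + 0 (carry in) = 4 → 4(4), carry out 0
  col 1: B(11) + C(12) + 0 (carry in) = 23 → 7(7), carry out 1
  col 2: 2(2) + A(10) + 1 (carry in) = 13 → D(13), carry out 0
  col 3: 0(0) + 0(0) + 0 (carry in) = 0 → 0(0), carry out 0
Reading digits MSB→LSB: 0D74
Strip leading zeros: D74
= 0xD74


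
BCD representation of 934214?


Each digit → 4-bit binary:
  9 → 1001
  3 → 0011
  4 → 0100
  2 → 0010
  1 → 0001
  4 → 0100
= 1001 0011 0100 0010 0001 0100


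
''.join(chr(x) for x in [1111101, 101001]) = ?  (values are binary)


Codes (binary): 1111101 101001
Per-code ASCII lookup:
  1111101 = 125  (special character) → '}'
  101001 = 41  (special character) → ')'
= '})'


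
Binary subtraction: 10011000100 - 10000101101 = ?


Align and subtract column by column (LSB to MSB, borrowing when needed):
  10011000100
- 10000101101
  -----------
  col 0: (0 - 0 borrow-in) - 1 → borrow from next column: (0+2) - 1 = 1, borrow out 1
  col 1: (0 - 1 borrow-in) - 0 → borrow from next column: (-1+2) - 0 = 1, borrow out 1
  col 2: (1 - 1 borrow-in) - 1 → borrow from next column: (0+2) - 1 = 1, borrow out 1
  col 3: (0 - 1 borrow-in) - 1 → borrow from next column: (-1+2) - 1 = 0, borrow out 1
  col 4: (0 - 1 borrow-in) - 0 → borrow from next column: (-1+2) - 0 = 1, borrow out 1
  col 5: (0 - 1 borrow-in) - 1 → borrow from next column: (-1+2) - 1 = 0, borrow out 1
  col 6: (1 - 1 borrow-in) - 0 → 0 - 0 = 0, borrow out 0
  col 7: (1 - 0 borrow-in) - 0 → 1 - 0 = 1, borrow out 0
  col 8: (0 - 0 borrow-in) - 0 → 0 - 0 = 0, borrow out 0
  col 9: (0 - 0 borrow-in) - 0 → 0 - 0 = 0, borrow out 0
  col 10: (1 - 0 borrow-in) - 1 → 1 - 1 = 0, borrow out 0
Reading bits MSB→LSB: 00010010111
Strip leading zeros: 10010111
= 10010111


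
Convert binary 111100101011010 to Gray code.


Binary: 111100101011010
Gray code: G = B XOR (B >> 1)
B >> 1 = 011110010101101
111100101011010 XOR 011110010101101:
  1 XOR 0 = 1
  1 XOR 1 = 0
  1 XOR 1 = 0
  1 XOR 1 = 0
  0 XOR 1 = 1
  0 XOR 0 = 0
  1 XOR 0 = 1
  0 XOR 1 = 1
  1 XOR 0 = 1
  0 XOR 1 = 1
  1 XOR 0 = 1
  1 XOR 1 = 0
  0 XOR 1 = 1
  1 XOR 0 = 1
  0 XOR 1 = 1
= 100010111110111


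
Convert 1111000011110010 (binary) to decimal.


Positional values:
Bit 1: 1 × 2^1 = 2
Bit 4: 1 × 2^4 = 16
Bit 5: 1 × 2^5 = 32
Bit 6: 1 × 2^6 = 64
Bit 7: 1 × 2^7 = 128
Bit 12: 1 × 2^12 = 4096
Bit 13: 1 × 2^13 = 8192
Bit 14: 1 × 2^14 = 16384
Bit 15: 1 × 2^15 = 32768
Sum = 2 + 16 + 32 + 64 + 128 + 4096 + 8192 + 16384 + 32768
= 61682


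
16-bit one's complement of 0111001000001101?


Original: 0111001000001101
Invert all bits:
  bit 0: 0 → 1
  bit 1: 1 → 0
  bit 2: 1 → 0
  bit 3: 1 → 0
  bit 4: 0 → 1
  bit 5: 0 → 1
  bit 6: 1 → 0
  bit 7: 0 → 1
  bit 8: 0 → 1
  bit 9: 0 → 1
  bit 10: 0 → 1
  bit 11: 0 → 1
  bit 12: 1 → 0
  bit 13: 1 → 0
  bit 14: 0 → 1
  bit 15: 1 → 0
= 1000110111110010


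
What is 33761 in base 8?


Divide by 8 repeatedly:
33761 ÷ 8 = 4220 remainder 1
4220 ÷ 8 = 527 remainder 4
527 ÷ 8 = 65 remainder 7
65 ÷ 8 = 8 remainder 1
8 ÷ 8 = 1 remainder 0
1 ÷ 8 = 0 remainder 1
Reading remainders bottom-up:
= 0o101741


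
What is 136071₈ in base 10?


Positional values:
Position 0: 1 × 8^0 = 1
Position 1: 7 × 8^1 = 56
Position 2: 0 × 8^2 = 0
Position 3: 6 × 8^3 = 3072
Position 4: 3 × 8^4 = 12288
Position 5: 1 × 8^5 = 32768
Sum = 1 + 56 + 0 + 3072 + 12288 + 32768
= 48185


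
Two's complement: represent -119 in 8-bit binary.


Original: 01110111
Step 1 - Invert all bits: 10001000
Step 2 - Add 1: 10001000 + 1
= 10001001 (represents -119)


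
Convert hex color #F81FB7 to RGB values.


Hex: #F81FB7
R = F8₁₆ = 248
G = 1F₁₆ = 31
B = B7₁₆ = 183
= RGB(248, 31, 183)


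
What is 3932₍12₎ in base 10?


Positional values (base 12):
  2 × 12^0 = 2 × 1 = 2
  3 × 12^1 = 3 × 12 = 36
  9 × 12^2 = 9 × 144 = 1296
  3 × 12^3 = 3 × 1728 = 5184
Sum = 2 + 36 + 1296 + 5184
= 6518


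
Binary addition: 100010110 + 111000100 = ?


Align and add column by column (LSB to MSB, carry propagating):
  0100010110
+ 0111000100
  ----------
  col 0: 0 + 0 + 0 (carry in) = 0 → bit 0, carry out 0
  col 1: 1 + 0 + 0 (carry in) = 1 → bit 1, carry out 0
  col 2: 1 + 1 + 0 (carry in) = 2 → bit 0, carry out 1
  col 3: 0 + 0 + 1 (carry in) = 1 → bit 1, carry out 0
  col 4: 1 + 0 + 0 (carry in) = 1 → bit 1, carry out 0
  col 5: 0 + 0 + 0 (carry in) = 0 → bit 0, carry out 0
  col 6: 0 + 1 + 0 (carry in) = 1 → bit 1, carry out 0
  col 7: 0 + 1 + 0 (carry in) = 1 → bit 1, carry out 0
  col 8: 1 + 1 + 0 (carry in) = 2 → bit 0, carry out 1
  col 9: 0 + 0 + 1 (carry in) = 1 → bit 1, carry out 0
Reading bits MSB→LSB: 1011011010
Strip leading zeros: 1011011010
= 1011011010


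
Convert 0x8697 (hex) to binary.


Each hex digit → 4 binary bits:
  8 = 1000
  6 = 0110
  9 = 1001
  7 = 0111
Concatenate: 1000 0110 1001 0111
= 1000011010010111


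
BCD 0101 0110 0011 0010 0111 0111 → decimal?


Each 4-bit group → digit:
  0101 → 5
  0110 → 6
  0011 → 3
  0010 → 2
  0111 → 7
  0111 → 7
= 563277


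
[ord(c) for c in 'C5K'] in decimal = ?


String: 'C5K'  (3 characters)
Per-character ASCII lookup:
  'C': uppercase starts at 65: 'C' = 65 + 2 = 67
  '5': digits start at 48: '5' = 48 + 5 = 53
  'K': uppercase starts at 65: 'K' = 65 + 10 = 75
= 67 53 75


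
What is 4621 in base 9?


Divide by 9 repeatedly:
4621 ÷ 9 = 513 remainder 4
513 ÷ 9 = 57 remainder 0
57 ÷ 9 = 6 remainder 3
6 ÷ 9 = 0 remainder 6
Reading remainders bottom-up:
= 6304


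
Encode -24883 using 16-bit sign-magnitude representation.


Sign bit: 1 (negative)
Magnitude: 24883 = 110000100110011
= 1110000100110011


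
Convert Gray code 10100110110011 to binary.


Gray code: 10100110110011
MSB stays the same: 1
Each subsequent bit = prev_binary XOR current_gray:
  B[1] = 1 XOR 0 = 1
  B[2] = 1 XOR 1 = 0
  B[3] = 0 XOR 0 = 0
  B[4] = 0 XOR 0 = 0
  B[5] = 0 XOR 1 = 1
  B[6] = 1 XOR 1 = 0
  B[7] = 0 XOR 0 = 0
  B[8] = 0 XOR 1 = 1
  B[9] = 1 XOR 1 = 0
  B[10] = 0 XOR 0 = 0
  B[11] = 0 XOR 0 = 0
  B[12] = 0 XOR 1 = 1
  B[13] = 1 XOR 1 = 0
= 11000100100010 (12578 decimal)


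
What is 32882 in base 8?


Divide by 8 repeatedly:
32882 ÷ 8 = 4110 remainder 2
4110 ÷ 8 = 513 remainder 6
513 ÷ 8 = 64 remainder 1
64 ÷ 8 = 8 remainder 0
8 ÷ 8 = 1 remainder 0
1 ÷ 8 = 0 remainder 1
Reading remainders bottom-up:
= 0o100162


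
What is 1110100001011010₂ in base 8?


Group into 3-bit groups: 001110100001011010
  001 = 1
  110 = 6
  100 = 4
  001 = 1
  011 = 3
  010 = 2
= 0o164132


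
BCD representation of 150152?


Each digit → 4-bit binary:
  1 → 0001
  5 → 0101
  0 → 0000
  1 → 0001
  5 → 0101
  2 → 0010
= 0001 0101 0000 0001 0101 0010


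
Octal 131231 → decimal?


Positional values:
Position 0: 1 × 8^0 = 1
Position 1: 3 × 8^1 = 24
Position 2: 2 × 8^2 = 128
Position 3: 1 × 8^3 = 512
Position 4: 3 × 8^4 = 12288
Position 5: 1 × 8^5 = 32768
Sum = 1 + 24 + 128 + 512 + 12288 + 32768
= 45721


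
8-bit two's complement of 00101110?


Original: 00101110
Step 1 - Invert all bits: 11010001
Step 2 - Add 1: 11010001 + 1
= 11010010 (represents -46)


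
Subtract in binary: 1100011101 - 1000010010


Align and subtract column by column (LSB to MSB, borrowing when needed):
  1100011101
- 1000010010
  ----------
  col 0: (1 - 0 borrow-in) - 0 → 1 - 0 = 1, borrow out 0
  col 1: (0 - 0 borrow-in) - 1 → borrow from next column: (0+2) - 1 = 1, borrow out 1
  col 2: (1 - 1 borrow-in) - 0 → 0 - 0 = 0, borrow out 0
  col 3: (1 - 0 borrow-in) - 0 → 1 - 0 = 1, borrow out 0
  col 4: (1 - 0 borrow-in) - 1 → 1 - 1 = 0, borrow out 0
  col 5: (0 - 0 borrow-in) - 0 → 0 - 0 = 0, borrow out 0
  col 6: (0 - 0 borrow-in) - 0 → 0 - 0 = 0, borrow out 0
  col 7: (0 - 0 borrow-in) - 0 → 0 - 0 = 0, borrow out 0
  col 8: (1 - 0 borrow-in) - 0 → 1 - 0 = 1, borrow out 0
  col 9: (1 - 0 borrow-in) - 1 → 1 - 1 = 0, borrow out 0
Reading bits MSB→LSB: 0100001011
Strip leading zeros: 100001011
= 100001011


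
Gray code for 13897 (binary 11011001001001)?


Binary: 11011001001001
Gray code: G = B XOR (B >> 1)
B >> 1 = 01101100100100
11011001001001 XOR 01101100100100:
  1 XOR 0 = 1
  1 XOR 1 = 0
  0 XOR 1 = 1
  1 XOR 0 = 1
  1 XOR 1 = 0
  0 XOR 1 = 1
  0 XOR 0 = 0
  1 XOR 0 = 1
  0 XOR 1 = 1
  0 XOR 0 = 0
  1 XOR 0 = 1
  0 XOR 1 = 1
  0 XOR 0 = 0
  1 XOR 0 = 1
= 10110101101101


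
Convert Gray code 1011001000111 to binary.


Gray code: 1011001000111
MSB stays the same: 1
Each subsequent bit = prev_binary XOR current_gray:
  B[1] = 1 XOR 0 = 1
  B[2] = 1 XOR 1 = 0
  B[3] = 0 XOR 1 = 1
  B[4] = 1 XOR 0 = 1
  B[5] = 1 XOR 0 = 1
  B[6] = 1 XOR 1 = 0
  B[7] = 0 XOR 0 = 0
  B[8] = 0 XOR 0 = 0
  B[9] = 0 XOR 0 = 0
  B[10] = 0 XOR 1 = 1
  B[11] = 1 XOR 1 = 0
  B[12] = 0 XOR 1 = 1
= 1101110000101 (7045 decimal)


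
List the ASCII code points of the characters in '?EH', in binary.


String: '?EH'  (3 characters)
Per-character ASCII lookup:
  '?': special character: '?' = 63 → 111111
  'E': uppercase starts at 65: 'E' = 65 + 4 = 69 → 1000101
  'H': uppercase starts at 65: 'H' = 65 + 7 = 72 → 1001000
= 111111 1000101 1001000


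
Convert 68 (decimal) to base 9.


Divide by 9 repeatedly:
68 ÷ 9 = 7 remainder 5
7 ÷ 9 = 0 remainder 7
Reading remainders bottom-up:
= 75


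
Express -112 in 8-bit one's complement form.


Original: 01110000
Invert all bits:
  bit 0: 0 → 1
  bit 1: 1 → 0
  bit 2: 1 → 0
  bit 3: 1 → 0
  bit 4: 0 → 1
  bit 5: 0 → 1
  bit 6: 0 → 1
  bit 7: 0 → 1
= 10001111


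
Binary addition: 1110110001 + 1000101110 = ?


Align and add column by column (LSB to MSB, carry propagating):
  01110110001
+ 01000101110
  -----------
  col 0: 1 + 0 + 0 (carry in) = 1 → bit 1, carry out 0
  col 1: 0 + 1 + 0 (carry in) = 1 → bit 1, carry out 0
  col 2: 0 + 1 + 0 (carry in) = 1 → bit 1, carry out 0
  col 3: 0 + 1 + 0 (carry in) = 1 → bit 1, carry out 0
  col 4: 1 + 0 + 0 (carry in) = 1 → bit 1, carry out 0
  col 5: 1 + 1 + 0 (carry in) = 2 → bit 0, carry out 1
  col 6: 0 + 0 + 1 (carry in) = 1 → bit 1, carry out 0
  col 7: 1 + 0 + 0 (carry in) = 1 → bit 1, carry out 0
  col 8: 1 + 0 + 0 (carry in) = 1 → bit 1, carry out 0
  col 9: 1 + 1 + 0 (carry in) = 2 → bit 0, carry out 1
  col 10: 0 + 0 + 1 (carry in) = 1 → bit 1, carry out 0
Reading bits MSB→LSB: 10111011111
Strip leading zeros: 10111011111
= 10111011111


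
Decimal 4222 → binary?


Divide by 2 repeatedly:
4222 ÷ 2 = 2111 remainder 0
2111 ÷ 2 = 1055 remainder 1
1055 ÷ 2 = 527 remainder 1
527 ÷ 2 = 263 remainder 1
263 ÷ 2 = 131 remainder 1
131 ÷ 2 = 65 remainder 1
65 ÷ 2 = 32 remainder 1
32 ÷ 2 = 16 remainder 0
16 ÷ 2 = 8 remainder 0
8 ÷ 2 = 4 remainder 0
4 ÷ 2 = 2 remainder 0
2 ÷ 2 = 1 remainder 0
1 ÷ 2 = 0 remainder 1
Reading remainders bottom-up:
= 1000001111110


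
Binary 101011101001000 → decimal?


Positional values:
Bit 3: 1 × 2^3 = 8
Bit 6: 1 × 2^6 = 64
Bit 8: 1 × 2^8 = 256
Bit 9: 1 × 2^9 = 512
Bit 10: 1 × 2^10 = 1024
Bit 12: 1 × 2^12 = 4096
Bit 14: 1 × 2^14 = 16384
Sum = 8 + 64 + 256 + 512 + 1024 + 4096 + 16384
= 22344


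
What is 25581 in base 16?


Divide by 16 repeatedly:
25581 ÷ 16 = 1598 remainder 13 (D)
1598 ÷ 16 = 99 remainder 14 (E)
99 ÷ 16 = 6 remainder 3 (3)
6 ÷ 16 = 0 remainder 6 (6)
Reading remainders bottom-up:
= 0x63ED


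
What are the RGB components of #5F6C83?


Hex: #5F6C83
R = 5F₁₆ = 95
G = 6C₁₆ = 108
B = 83₁₆ = 131
= RGB(95, 108, 131)


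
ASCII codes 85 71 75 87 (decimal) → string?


Codes (decimal): 85 71 75 87
Per-code ASCII lookup:
  85  (range 65-90: uppercase, 85 - 65 = 20) → 'U'
  71  (range 65-90: uppercase, 71 - 65 = 6) → 'G'
  75  (range 65-90: uppercase, 75 - 65 = 10) → 'K'
  87  (range 65-90: uppercase, 87 - 65 = 22) → 'W'
= 'UGKW'


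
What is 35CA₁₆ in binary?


Each hex digit → 4 binary bits:
  3 = 0011
  5 = 0101
  C = 1100
  A = 1010
Concatenate: 0011 0101 1100 1010
= 0011010111001010


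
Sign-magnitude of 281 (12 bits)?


Sign bit: 0 (positive)
Magnitude: 281 = 00100011001
= 000100011001


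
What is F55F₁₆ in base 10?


Positional values:
Position 0: F × 16^0 = 15 × 1 = 15
Position 1: 5 × 16^1 = 5 × 16 = 80
Position 2: 5 × 16^2 = 5 × 256 = 1280
Position 3: F × 16^3 = 15 × 4096 = 61440
Sum = 15 + 80 + 1280 + 61440
= 62815


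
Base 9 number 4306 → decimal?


Positional values (base 9):
  6 × 9^0 = 6 × 1 = 6
  0 × 9^1 = 0 × 9 = 0
  3 × 9^2 = 3 × 81 = 243
  4 × 9^3 = 4 × 729 = 2916
Sum = 6 + 0 + 243 + 2916
= 3165


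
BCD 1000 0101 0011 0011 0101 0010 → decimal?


Each 4-bit group → digit:
  1000 → 8
  0101 → 5
  0011 → 3
  0011 → 3
  0101 → 5
  0010 → 2
= 853352


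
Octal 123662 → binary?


Each octal digit → 3 binary bits:
  1 = 001
  2 = 010
  3 = 011
  6 = 110
  6 = 110
  2 = 010
Concatenate: 001 010 011 110 110 010
= 001010011110110010


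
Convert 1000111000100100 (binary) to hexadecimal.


Group into 4-bit nibbles: 1000111000100100
  1000 = 8
  1110 = E
  0010 = 2
  0100 = 4
= 0x8E24


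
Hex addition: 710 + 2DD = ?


Align and add column by column (LSB to MSB, each column mod 16 with carry):
  0710
+ 02DD
  ----
  col 0: 0(0) + D(13) + 0 (carry in) = 13 → D(13), carry out 0
  col 1: 1(1) + D(13) + 0 (carry in) = 14 → E(14), carry out 0
  col 2: 7(7) + 2(2) + 0 (carry in) = 9 → 9(9), carry out 0
  col 3: 0(0) + 0(0) + 0 (carry in) = 0 → 0(0), carry out 0
Reading digits MSB→LSB: 09ED
Strip leading zeros: 9ED
= 0x9ED


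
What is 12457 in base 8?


Divide by 8 repeatedly:
12457 ÷ 8 = 1557 remainder 1
1557 ÷ 8 = 194 remainder 5
194 ÷ 8 = 24 remainder 2
24 ÷ 8 = 3 remainder 0
3 ÷ 8 = 0 remainder 3
Reading remainders bottom-up:
= 0o30251


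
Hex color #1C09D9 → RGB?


Hex: #1C09D9
R = 1C₁₆ = 28
G = 09₁₆ = 9
B = D9₁₆ = 217
= RGB(28, 9, 217)


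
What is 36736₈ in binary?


Each octal digit → 3 binary bits:
  3 = 011
  6 = 110
  7 = 111
  3 = 011
  6 = 110
Concatenate: 011 110 111 011 110
= 011110111011110


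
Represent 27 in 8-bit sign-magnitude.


Sign bit: 0 (positive)
Magnitude: 27 = 0011011
= 00011011


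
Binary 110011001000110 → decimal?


Positional values:
Bit 1: 1 × 2^1 = 2
Bit 2: 1 × 2^2 = 4
Bit 6: 1 × 2^6 = 64
Bit 9: 1 × 2^9 = 512
Bit 10: 1 × 2^10 = 1024
Bit 13: 1 × 2^13 = 8192
Bit 14: 1 × 2^14 = 16384
Sum = 2 + 4 + 64 + 512 + 1024 + 8192 + 16384
= 26182


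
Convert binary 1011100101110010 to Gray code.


Binary: 1011100101110010
Gray code: G = B XOR (B >> 1)
B >> 1 = 0101110010111001
1011100101110010 XOR 0101110010111001:
  1 XOR 0 = 1
  0 XOR 1 = 1
  1 XOR 0 = 1
  1 XOR 1 = 0
  1 XOR 1 = 0
  0 XOR 1 = 1
  0 XOR 0 = 0
  1 XOR 0 = 1
  0 XOR 1 = 1
  1 XOR 0 = 1
  1 XOR 1 = 0
  1 XOR 1 = 0
  0 XOR 1 = 1
  0 XOR 0 = 0
  1 XOR 0 = 1
  0 XOR 1 = 1
= 1110010111001011


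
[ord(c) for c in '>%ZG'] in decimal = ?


String: '>%ZG'  (4 characters)
Per-character ASCII lookup:
  '>': special character: '>' = 62
  '%': special character: '%' = 37
  'Z': uppercase starts at 65: 'Z' = 65 + 25 = 90
  'G': uppercase starts at 65: 'G' = 65 + 6 = 71
= 62 37 90 71


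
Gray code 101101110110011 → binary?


Gray code: 101101110110011
MSB stays the same: 1
Each subsequent bit = prev_binary XOR current_gray:
  B[1] = 1 XOR 0 = 1
  B[2] = 1 XOR 1 = 0
  B[3] = 0 XOR 1 = 1
  B[4] = 1 XOR 0 = 1
  B[5] = 1 XOR 1 = 0
  B[6] = 0 XOR 1 = 1
  B[7] = 1 XOR 1 = 0
  B[8] = 0 XOR 0 = 0
  B[9] = 0 XOR 1 = 1
  B[10] = 1 XOR 1 = 0
  B[11] = 0 XOR 0 = 0
  B[12] = 0 XOR 0 = 0
  B[13] = 0 XOR 1 = 1
  B[14] = 1 XOR 1 = 0
= 110110100100010 (27938 decimal)


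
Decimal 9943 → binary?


Divide by 2 repeatedly:
9943 ÷ 2 = 4971 remainder 1
4971 ÷ 2 = 2485 remainder 1
2485 ÷ 2 = 1242 remainder 1
1242 ÷ 2 = 621 remainder 0
621 ÷ 2 = 310 remainder 1
310 ÷ 2 = 155 remainder 0
155 ÷ 2 = 77 remainder 1
77 ÷ 2 = 38 remainder 1
38 ÷ 2 = 19 remainder 0
19 ÷ 2 = 9 remainder 1
9 ÷ 2 = 4 remainder 1
4 ÷ 2 = 2 remainder 0
2 ÷ 2 = 1 remainder 0
1 ÷ 2 = 0 remainder 1
Reading remainders bottom-up:
= 10011011010111


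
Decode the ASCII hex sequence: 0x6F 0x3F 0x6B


Codes (hex): 0x6F 0x3F 0x6B
Per-code ASCII lookup:
  0x6F = 111  (range 97-122: lowercase, 111 - 97 = 14) → 'o'
  0x3F = 63  (special character) → '?'
  0x6B = 107  (range 97-122: lowercase, 107 - 97 = 10) → 'k'
= 'o?k'


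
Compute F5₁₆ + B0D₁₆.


Align and add column by column (LSB to MSB, each column mod 16 with carry):
  00F5
+ 0B0D
  ----
  col 0: 5(5) + D(13) + 0 (carry in) = 18 → 2(2), carry out 1
  col 1: F(15) + 0(0) + 1 (carry in) = 16 → 0(0), carry out 1
  col 2: 0(0) + B(11) + 1 (carry in) = 12 → C(12), carry out 0
  col 3: 0(0) + 0(0) + 0 (carry in) = 0 → 0(0), carry out 0
Reading digits MSB→LSB: 0C02
Strip leading zeros: C02
= 0xC02


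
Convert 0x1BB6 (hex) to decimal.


Positional values:
Position 0: 6 × 16^0 = 6 × 1 = 6
Position 1: B × 16^1 = 11 × 16 = 176
Position 2: B × 16^2 = 11 × 256 = 2816
Position 3: 1 × 16^3 = 1 × 4096 = 4096
Sum = 6 + 176 + 2816 + 4096
= 7094


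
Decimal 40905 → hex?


Divide by 16 repeatedly:
40905 ÷ 16 = 2556 remainder 9 (9)
2556 ÷ 16 = 159 remainder 12 (C)
159 ÷ 16 = 9 remainder 15 (F)
9 ÷ 16 = 0 remainder 9 (9)
Reading remainders bottom-up:
= 0x9FC9


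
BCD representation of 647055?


Each digit → 4-bit binary:
  6 → 0110
  4 → 0100
  7 → 0111
  0 → 0000
  5 → 0101
  5 → 0101
= 0110 0100 0111 0000 0101 0101


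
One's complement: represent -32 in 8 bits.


Original: 00100000
Invert all bits:
  bit 0: 0 → 1
  bit 1: 0 → 1
  bit 2: 1 → 0
  bit 3: 0 → 1
  bit 4: 0 → 1
  bit 5: 0 → 1
  bit 6: 0 → 1
  bit 7: 0 → 1
= 11011111


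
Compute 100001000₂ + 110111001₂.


Align and add column by column (LSB to MSB, carry propagating):
  0100001000
+ 0110111001
  ----------
  col 0: 0 + 1 + 0 (carry in) = 1 → bit 1, carry out 0
  col 1: 0 + 0 + 0 (carry in) = 0 → bit 0, carry out 0
  col 2: 0 + 0 + 0 (carry in) = 0 → bit 0, carry out 0
  col 3: 1 + 1 + 0 (carry in) = 2 → bit 0, carry out 1
  col 4: 0 + 1 + 1 (carry in) = 2 → bit 0, carry out 1
  col 5: 0 + 1 + 1 (carry in) = 2 → bit 0, carry out 1
  col 6: 0 + 0 + 1 (carry in) = 1 → bit 1, carry out 0
  col 7: 0 + 1 + 0 (carry in) = 1 → bit 1, carry out 0
  col 8: 1 + 1 + 0 (carry in) = 2 → bit 0, carry out 1
  col 9: 0 + 0 + 1 (carry in) = 1 → bit 1, carry out 0
Reading bits MSB→LSB: 1011000001
Strip leading zeros: 1011000001
= 1011000001


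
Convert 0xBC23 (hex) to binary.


Each hex digit → 4 binary bits:
  B = 1011
  C = 1100
  2 = 0010
  3 = 0011
Concatenate: 1011 1100 0010 0011
= 1011110000100011


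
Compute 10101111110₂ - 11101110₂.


Align and subtract column by column (LSB to MSB, borrowing when needed):
  10101111110
- 00011101110
  -----------
  col 0: (0 - 0 borrow-in) - 0 → 0 - 0 = 0, borrow out 0
  col 1: (1 - 0 borrow-in) - 1 → 1 - 1 = 0, borrow out 0
  col 2: (1 - 0 borrow-in) - 1 → 1 - 1 = 0, borrow out 0
  col 3: (1 - 0 borrow-in) - 1 → 1 - 1 = 0, borrow out 0
  col 4: (1 - 0 borrow-in) - 0 → 1 - 0 = 1, borrow out 0
  col 5: (1 - 0 borrow-in) - 1 → 1 - 1 = 0, borrow out 0
  col 6: (1 - 0 borrow-in) - 1 → 1 - 1 = 0, borrow out 0
  col 7: (0 - 0 borrow-in) - 1 → borrow from next column: (0+2) - 1 = 1, borrow out 1
  col 8: (1 - 1 borrow-in) - 0 → 0 - 0 = 0, borrow out 0
  col 9: (0 - 0 borrow-in) - 0 → 0 - 0 = 0, borrow out 0
  col 10: (1 - 0 borrow-in) - 0 → 1 - 0 = 1, borrow out 0
Reading bits MSB→LSB: 10010010000
Strip leading zeros: 10010010000
= 10010010000


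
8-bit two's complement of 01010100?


Original: 01010100
Step 1 - Invert all bits: 10101011
Step 2 - Add 1: 10101011 + 1
= 10101100 (represents -84)
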